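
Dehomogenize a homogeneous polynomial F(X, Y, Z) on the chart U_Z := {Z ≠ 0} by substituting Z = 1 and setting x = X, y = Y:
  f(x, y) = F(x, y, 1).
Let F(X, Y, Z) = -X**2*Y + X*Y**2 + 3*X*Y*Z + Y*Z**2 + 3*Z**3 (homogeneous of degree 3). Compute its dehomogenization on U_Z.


f(x, y) = -x**2*y + x*y**2 + 3*x*y + y + 3

On U_Z we set Z = 1. Each monomial c·X^i·Y^j·Z^k in F becomes c·x^i·y^j·1^k = c·x^i·y^j.
Substituting Z = 1: F(X, Y, 1) = -x**2*y + x*y**2 + 3*x*y + y + 3.
Note: deg(f) ≤ deg(F) = 3; strict inequality happens when F is divisible by Z (lost terms).


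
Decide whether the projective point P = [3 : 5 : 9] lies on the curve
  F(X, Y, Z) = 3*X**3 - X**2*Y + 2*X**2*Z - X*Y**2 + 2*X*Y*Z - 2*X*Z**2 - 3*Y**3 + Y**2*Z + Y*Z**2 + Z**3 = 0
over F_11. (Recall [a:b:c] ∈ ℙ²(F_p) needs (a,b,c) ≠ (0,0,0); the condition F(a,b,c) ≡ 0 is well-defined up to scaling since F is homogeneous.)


F(3,5,9) ≡ 0 (mod 11); P is on the curve.

Evaluate F(3, 5, 9) term-by-term (mod 11).
  3*X**3 ↦ 3·27·1·1 = 81
  -X**2*Y ↦ -1·9·5·1 = -45
  2*X**2*Z ↦ 2·9·1·9 = 162
  -X*Y**2 ↦ -1·3·25·1 = -75
  2*X*Y*Z ↦ 2·3·5·9 = 270
  -2*X*Z**2 ↦ -2·3·1·81 = -486
  -3*Y**3 ↦ -3·1·125·1 = -375
  Y**2*Z ↦ 1·1·25·9 = 225
  Y*Z**2 ↦ 1·1·5·81 = 405
  Z**3 ↦ 1·1·1·729 = 729
Sum: F(3, 5, 9) = (81) + (-45) + (162) + (-75) + (270) + (-486) + (-375) + (225) + (405) + (729) = 891.
Reducing mod 11: 891 ≡ 0 (mod 11).
Since F(a, b, c) ≡ 0 (mod 11), P lies on the curve.


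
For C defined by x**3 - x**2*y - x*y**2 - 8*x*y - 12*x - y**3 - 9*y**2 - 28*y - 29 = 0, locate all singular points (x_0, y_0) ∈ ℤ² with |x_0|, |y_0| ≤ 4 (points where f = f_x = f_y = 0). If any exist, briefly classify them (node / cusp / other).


Singular points: {(-1, -3)}; classification: cusp.

Compute partial derivatives:
  f_x = 3*x**2 - 2*x*y - y**2 - 8*y - 12.
  f_y = -x**2 - 2*x*y - 8*x - 3*y**2 - 18*y - 28.
Scan x_0 ∈ {−4, ..., 4}. For each x_0, f_y(x_0, y) is a polynomial in y; find its integer roots y ∈ {−4, ..., 4}, then test f_x and f at those candidates.
  x = -4: f_y(-4, y) = -3*y**2 - 10*y - 12; no integer root y with |y| ≤ 4.
  x = -3: f_y(-3, y) = -3*y**2 - 12*y - 13; no integer root y with |y| ≤ 4.
  x = -2: f_y(-2, y) = -3*y**2 - 14*y - 16; vanishes at y ∈ {-2}. (-2, -2): f_x = 4 ≠ 0.
  x = -1: f_y(-1, y) = -3*y**2 - 16*y - 21; vanishes at y ∈ {-3}. (-1, -3): f_x = 0, f = 0 — SINGULAR.
  x = 0: f_y(0, y) = -3*y**2 - 18*y - 28; no integer root y with |y| ≤ 4.
  x = 1: f_y(1, y) = -3*y**2 - 20*y - 37; no integer root y with |y| ≤ 4.
  x = 2: f_y(2, y) = -3*y**2 - 22*y - 48; no integer root y with |y| ≤ 4.
  x = 3: f_y(3, y) = -3*y**2 - 24*y - 61; no integer root y with |y| ≤ 4.
  x = 4: f_y(4, y) = -3*y**2 - 26*y - 76; no integer root y with |y| ≤ 4.
Only singular point on the grid: (-1, -3).
Classify: substitute x = -1 + u, y = -3 + v and expand: f = u**3 - u**2*v - u*v**2 - v**3 + v**2.
No constant or linear terms (consistent with a singular point). Quadratic part: v**2. Cubic part: u**3 - u**2*v - u*v**2 - v**3.
The quadratic part v**2 is a perfect square, so there is a single (double) tangent line v = 0, i.e. y = -3. Restricting the cubic part to that line (v = 0) leaves u**3 ≠ 0, so f is not divisible by v and the branch is v² ≈ -u**3 to lowest order — this is a cusp.
Classification: cusp.


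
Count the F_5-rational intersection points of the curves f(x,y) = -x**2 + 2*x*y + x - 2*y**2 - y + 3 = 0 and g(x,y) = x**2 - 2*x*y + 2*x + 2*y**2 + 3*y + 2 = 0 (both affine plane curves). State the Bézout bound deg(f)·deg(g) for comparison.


Common zeros: ∅; count = 0; Bézout bound = 4.

deg(f) = 2, deg(g) = 2, so Bézout bound = 4.
Scan x ∈ F_5. For each x, list the y ∈ F_5 with f(x, y) ≡ 0 and those with g(x, y) ≡ 0 (mod 5); the common zeros in that column are the intersection.
  x = 0: f ≡ 0 at y ∈ {1}; g ≡ 0 at y ∈ ∅; common: ∅.
  x = 1: f ≡ 0 at y ∈ {4}; g ≡ 0 at y ∈ {0, 2}; common: ∅.
  x = 2: f ≡ 0 at y ∈ ∅; g ≡ 0 at y ∈ {0, 3}; common: ∅.
  x = 3: f ≡ 0 at y ∈ {1, 4}; g ≡ 0 at y ∈ ∅; common: ∅.
  x = 4: f ≡ 0 at y ∈ ∅; g ≡ 0 at y ∈ ∅; common: ∅.
Collecting: common zeros = ∅, so the count is 0.
Comparison with the Bézout bound: 0 ≤ 4 = deg(f)·deg(g), as expected for curves with no common component (the affine F_5-count falls short of the bound because intersections may lie at infinity, over extension fields, or carry multiplicity).


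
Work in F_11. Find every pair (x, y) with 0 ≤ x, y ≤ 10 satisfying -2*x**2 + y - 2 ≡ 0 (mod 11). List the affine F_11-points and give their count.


Affine F_11-points: {(0, 2), (1, 4), (2, 10), (3, 9), (4, 1), (5, 8), (6, 8), (7, 1), (8, 9), (9, 10), (10, 4)}; count = 11.

For each of the 121 pairs (x, y) ∈ F_11², evaluate f(x, y) mod 11. Record the zeros.
  x = 0: [0↦9, 1↦10, 2↦0, 3↦1, 4↦2, 5↦3, 6↦4, 7↦5, 8↦6, 9↦7, 10↦8]  zeros at y ∈ {2}
  x = 1: [0↦7, 1↦8, 2↦9, 3↦10, 4↦0, 5↦1, 6↦2, 7↦3, 8↦4, 9↦5, 10↦6]  zeros at y ∈ {4}
  x = 2: [0↦1, 1↦2, 2↦3, 3↦4, 4↦5, 5↦6, 6↦7, 7↦8, 8↦9, 9↦10, 10↦0]  zeros at y ∈ {10}
  x = 3: [0↦2, 1↦3, 2↦4, 3↦5, 4↦6, 5↦7, 6↦8, 7↦9, 8↦10, 9↦0, 10↦1]  zeros at y ∈ {9}
  x = 4: [0↦10, 1↦0, 2↦1, 3↦2, 4↦3, 5↦4, 6↦5, 7↦6, 8↦7, 9↦8, 10↦9]  zeros at y ∈ {1}
  x = 5: [0↦3, 1↦4, 2↦5, 3↦6, 4↦7, 5↦8, 6↦9, 7↦10, 8↦0, 9↦1, 10↦2]  zeros at y ∈ {8}
  x = 6: [0↦3, 1↦4, 2↦5, 3↦6, 4↦7, 5↦8, 6↦9, 7↦10, 8↦0, 9↦1, 10↦2]  zeros at y ∈ {8}
  x = 7: [0↦10, 1↦0, 2↦1, 3↦2, 4↦3, 5↦4, 6↦5, 7↦6, 8↦7, 9↦8, 10↦9]  zeros at y ∈ {1}
  x = 8: [0↦2, 1↦3, 2↦4, 3↦5, 4↦6, 5↦7, 6↦8, 7↦9, 8↦10, 9↦0, 10↦1]  zeros at y ∈ {9}
  x = 9: [0↦1, 1↦2, 2↦3, 3↦4, 4↦5, 5↦6, 6↦7, 7↦8, 8↦9, 9↦10, 10↦0]  zeros at y ∈ {10}
  x = 10: [0↦7, 1↦8, 2↦9, 3↦10, 4↦0, 5↦1, 6↦2, 7↦3, 8↦4, 9↦5, 10↦6]  zeros at y ∈ {4}
Collecting zeros: affine points = {(0, 2), (1, 4), (2, 10), (3, 9), (4, 1), (5, 8), (6, 8), (7, 1), (8, 9), (9, 10), (10, 4)}.
Total count |C(F_11)_aff| = 11.


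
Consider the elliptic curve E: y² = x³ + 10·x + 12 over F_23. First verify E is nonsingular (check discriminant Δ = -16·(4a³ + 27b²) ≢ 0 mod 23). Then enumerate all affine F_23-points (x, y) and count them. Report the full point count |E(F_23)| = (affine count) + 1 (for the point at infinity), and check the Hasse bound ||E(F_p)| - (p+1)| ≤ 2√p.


Affine points = {(0, 9), (0, 14), (1, 0), (3, 0), (4, 1), (4, 22), (5, 7), (5, 16), (6, 9), (6, 14), (8, 11), (8, 12), (9, 7), (9, 16), (10, 10), (10, 13), (11, 2), (11, 21), (13, 4), (13, 19), (15, 8), (15, 15), (16, 6), (16, 17), (17, 9), (17, 14), (19, 0), (20, 1), (20, 22), (22, 1), (22, 22)}; affine count = 31; |E(F_23)| = 32.

Discriminant check: Δ ∝ 4a³ + 27b² = 4·10³ + 27·12² = 4·1000 + 27·144 ≡ 22 (mod 23). Nonzero ⇒ E is nonsingular.
For each x ∈ F_23, compute rhs = x³ + 10·x + 12 mod 23, then count y ∈ F_23 with y² ≡ rhs.
  x = 0: rhs = 12, matching y values: 9, 14 (2 points).
  x = 1: rhs = 0, matching y values: 0 (1 points).
  x = 2: rhs = 17, matching y values: none (0 points).
  x = 3: rhs = 0, matching y values: 0 (1 points).
  x = 4: rhs = 1, matching y values: 1, 22 (2 points).
  x = 5: rhs = 3, matching y values: 7, 16 (2 points).
  x = 6: rhs = 12, matching y values: 9, 14 (2 points).
  x = 7: rhs = 11, matching y values: none (0 points).
  x = 8: rhs = 6, matching y values: 11, 12 (2 points).
  x = 9: rhs = 3, matching y values: 7, 16 (2 points).
  x = 10: rhs = 8, matching y values: 10, 13 (2 points).
  x = 11: rhs = 4, matching y values: 2, 21 (2 points).
  x = 12: rhs = 20, matching y values: none (0 points).
  x = 13: rhs = 16, matching y values: 4, 19 (2 points).
  x = 14: rhs = 21, matching y values: none (0 points).
  x = 15: rhs = 18, matching y values: 8, 15 (2 points).
  x = 16: rhs = 13, matching y values: 6, 17 (2 points).
  x = 17: rhs = 12, matching y values: 9, 14 (2 points).
  x = 18: rhs = 21, matching y values: none (0 points).
  x = 19: rhs = 0, matching y values: 0 (1 points).
  x = 20: rhs = 1, matching y values: 1, 22 (2 points).
  x = 21: rhs = 7, matching y values: none (0 points).
  x = 22: rhs = 1, matching y values: 1, 22 (2 points).
Total affine count: 31.
Full point count |E(F_23)| = 31 + 1 = 32.
Hasse bound: |32 − (23+1)| = |8| = 8 ≤ 2√23 ≈ 9.5917 ✓.


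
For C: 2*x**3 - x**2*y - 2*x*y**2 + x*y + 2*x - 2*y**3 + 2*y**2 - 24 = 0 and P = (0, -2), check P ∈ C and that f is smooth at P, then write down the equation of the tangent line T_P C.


Tangent line at P: -8*x - 32*y - 64 = 0.

Step 1: f(0, -2) = 0, so P lies on C.
Step 2: partial derivatives
  f_x(x, y) = 6*x**2 - 2*x*y - 2*y**2 + y + 2, f_y(x, y) = -x**2 - 4*x*y + x - 6*y**2 + 4*y.
  f_x(P) = -8, f_y(P) = -32 (gradient nonzero, so P is smooth).
Step 3: tangent line at P: -8·(x − 0) + -32·(y − -2) = 0.
Expanding: -8*x - 32*y - 64 = 0.


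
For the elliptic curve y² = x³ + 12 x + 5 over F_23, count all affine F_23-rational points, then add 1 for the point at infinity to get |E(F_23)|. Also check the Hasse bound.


Affine points = {(1, 8), (1, 15), (4, 5), (4, 18), (5, 11), (5, 12), (7, 8), (7, 15), (13, 9), (13, 14), (15, 8), (15, 15), (17, 4), (17, 19), (18, 2), (18, 21), (19, 10), (19, 13)}; affine count = 18; |E(F_23)| = 19.

Discriminant check: Δ ∝ 4a³ + 27b² = 4·12³ + 27·5² = 4·1728 + 27·25 ≡ 20 (mod 23). Nonzero ⇒ E is nonsingular.
For each x ∈ F_23, compute rhs = x³ + 12·x + 5 mod 23, then count y ∈ F_23 with y² ≡ rhs.
  x = 0: rhs = 5, matching y values: none (0 points).
  x = 1: rhs = 18, matching y values: 8, 15 (2 points).
  x = 2: rhs = 14, matching y values: none (0 points).
  x = 3: rhs = 22, matching y values: none (0 points).
  x = 4: rhs = 2, matching y values: 5, 18 (2 points).
  x = 5: rhs = 6, matching y values: 11, 12 (2 points).
  x = 6: rhs = 17, matching y values: none (0 points).
  x = 7: rhs = 18, matching y values: 8, 15 (2 points).
  x = 8: rhs = 15, matching y values: none (0 points).
  x = 9: rhs = 14, matching y values: none (0 points).
  x = 10: rhs = 21, matching y values: none (0 points).
  x = 11: rhs = 19, matching y values: none (0 points).
  x = 12: rhs = 14, matching y values: none (0 points).
  x = 13: rhs = 12, matching y values: 9, 14 (2 points).
  x = 14: rhs = 19, matching y values: none (0 points).
  x = 15: rhs = 18, matching y values: 8, 15 (2 points).
  x = 16: rhs = 15, matching y values: none (0 points).
  x = 17: rhs = 16, matching y values: 4, 19 (2 points).
  x = 18: rhs = 4, matching y values: 2, 21 (2 points).
  x = 19: rhs = 8, matching y values: 10, 13 (2 points).
  x = 20: rhs = 11, matching y values: none (0 points).
  x = 21: rhs = 19, matching y values: none (0 points).
  x = 22: rhs = 15, matching y values: none (0 points).
Total affine count: 18.
Full point count |E(F_23)| = 18 + 1 = 19.
Hasse bound: |19 − (23+1)| = |-5| = 5 ≤ 2√23 ≈ 9.5917 ✓.


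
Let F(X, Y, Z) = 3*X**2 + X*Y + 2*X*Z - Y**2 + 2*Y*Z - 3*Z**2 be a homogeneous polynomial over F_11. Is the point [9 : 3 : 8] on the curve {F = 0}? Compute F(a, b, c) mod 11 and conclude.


F(9,3,8) ≡ 8 (mod 11); P is NOT on the curve.

Evaluate F(9, 3, 8) term-by-term (mod 11).
  3*X**2 ↦ 3·81·1·1 = 243
  X*Y ↦ 1·9·3·1 = 27
  2*X*Z ↦ 2·9·1·8 = 144
  -Y**2 ↦ -1·1·9·1 = -9
  2*Y*Z ↦ 2·1·3·8 = 48
  -3*Z**2 ↦ -3·1·1·64 = -192
Sum: F(9, 3, 8) = (243) + (27) + (144) + (-9) + (48) + (-192) = 261.
Reducing mod 11: 261 ≡ 8 (mod 11).
Since F(a, b, c) ≡ 8 ≠ 0 (mod 11), P does NOT lie on the curve.


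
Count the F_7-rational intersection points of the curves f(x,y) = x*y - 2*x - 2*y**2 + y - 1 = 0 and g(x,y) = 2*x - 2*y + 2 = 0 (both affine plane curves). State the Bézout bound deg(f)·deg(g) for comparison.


Common zeros: {(1, 2), (2, 3)}; count = 2; Bézout bound = 2.

deg(f) = 2, deg(g) = 1, so Bézout bound = 2.
Scan x ∈ F_7. For each x, list the y ∈ F_7 with f(x, y) ≡ 0 and those with g(x, y) ≡ 0 (mod 7); the common zeros in that column are the intersection.
  x = 0: f ≡ 0 at y ∈ {2}; g ≡ 0 at y ∈ {1}; common: ∅.
  x = 1: f ≡ 0 at y ∈ {2, 6}; g ≡ 0 at y ∈ {2}; common: {2}.
  x = 2: f ≡ 0 at y ∈ {2, 3}; g ≡ 0 at y ∈ {3}; common: {3}.
  x = 3: f ≡ 0 at y ∈ {0, 2}; g ≡ 0 at y ∈ {4}; common: ∅.
  x = 4: f ≡ 0 at y ∈ {2, 4}; g ≡ 0 at y ∈ {5}; common: ∅.
  x = 5: f ≡ 0 at y ∈ {1, 2}; g ≡ 0 at y ∈ {6}; common: ∅.
  x = 6: f ≡ 0 at y ∈ {2, 5}; g ≡ 0 at y ∈ {0}; common: ∅.
Collecting: common zeros = {(1, 2), (2, 3)}, so the count is 2.
Comparison with the Bézout bound: 2 ≤ 2 = deg(f)·deg(g), as expected for curves with no common component (the bound is attained).


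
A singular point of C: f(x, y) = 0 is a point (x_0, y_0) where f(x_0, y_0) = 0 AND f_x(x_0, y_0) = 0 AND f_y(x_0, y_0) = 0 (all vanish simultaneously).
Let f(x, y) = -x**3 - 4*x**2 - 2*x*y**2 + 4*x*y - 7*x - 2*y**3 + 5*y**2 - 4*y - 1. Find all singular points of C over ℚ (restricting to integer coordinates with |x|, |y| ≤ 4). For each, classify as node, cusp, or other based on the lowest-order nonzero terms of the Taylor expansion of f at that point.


Singular points: {(-1, 1)}; classification: node.

Compute partial derivatives:
  f_x = -3*x**2 - 8*x - 2*y**2 + 4*y - 7.
  f_y = -4*x*y + 4*x - 6*y**2 + 10*y - 4.
Scan x_0 ∈ {−4, ..., 4}. For each x_0, f_y(x_0, y) is a polynomial in y; find its integer roots y ∈ {−4, ..., 4}, then test f_x and f at those candidates.
  x = -4: f_y(-4, y) = -6*y**2 + 26*y - 20; vanishes at y ∈ {1}. (-4, 1): f_x = -21 ≠ 0.
  x = -3: f_y(-3, y) = -6*y**2 + 22*y - 16; vanishes at y ∈ {1}. (-3, 1): f_x = -8 ≠ 0.
  x = -2: f_y(-2, y) = -6*y**2 + 18*y - 12; vanishes at y ∈ {1, 2}. (-2, 1): f_x = -1 ≠ 0; (-2, 2): f_x = -3 ≠ 0.
  x = -1: f_y(-1, y) = -6*y**2 + 14*y - 8; vanishes at y ∈ {1}. (-1, 1): f_x = 0, f = 0 — SINGULAR.
  x = 0: f_y(0, y) = -6*y**2 + 10*y - 4; vanishes at y ∈ {1}. (0, 1): f_x = -5 ≠ 0.
  x = 1: f_y(1, y) = -6*y**2 + 6*y; vanishes at y ∈ {0, 1}. (1, 0): f_x = -18 ≠ 0; (1, 1): f_x = -16 ≠ 0.
  x = 2: f_y(2, y) = -6*y**2 + 2*y + 4; vanishes at y ∈ {1}. (2, 1): f_x = -33 ≠ 0.
  x = 3: f_y(3, y) = -6*y**2 - 2*y + 8; vanishes at y ∈ {1}. (3, 1): f_x = -56 ≠ 0.
  x = 4: f_y(4, y) = -6*y**2 - 6*y + 12; vanishes at y ∈ {-2, 1}. (4, -2): f_x = -103 ≠ 0; (4, 1): f_x = -85 ≠ 0.
Only singular point on the grid: (-1, 1).
Classify: substitute x = -1 + u, y = 1 + v and expand: f = -u**3 - u**2 - 2*u*v**2 - 2*v**3 + v**2.
No constant or linear terms (consistent with a singular point). Quadratic part: -u**2 + v**2. Cubic part: -u**3 - 2*u*v**2 - 2*v**3.
The quadratic part v**2 - u**2 = (v − u)(v + u) splits into two distinct linear factors, so there are two distinct tangent lines y − 1 = ±(x − -1) — this is a node (ordinary double point).
Classification: node.


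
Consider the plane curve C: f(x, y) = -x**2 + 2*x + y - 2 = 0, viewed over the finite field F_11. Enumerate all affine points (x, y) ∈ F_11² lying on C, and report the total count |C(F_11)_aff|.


Affine F_11-points: {(0, 2), (1, 1), (2, 2), (3, 5), (4, 10), (5, 6), (6, 4), (7, 4), (8, 6), (9, 10), (10, 5)}; count = 11.

For each of the 121 pairs (x, y) ∈ F_11², evaluate f(x, y) mod 11. Record the zeros.
  x = 0: [0↦9, 1↦10, 2↦0, 3↦1, 4↦2, 5↦3, 6↦4, 7↦5, 8↦6, 9↦7, 10↦8]  zeros at y ∈ {2}
  x = 1: [0↦10, 1↦0, 2↦1, 3↦2, 4↦3, 5↦4, 6↦5, 7↦6, 8↦7, 9↦8, 10↦9]  zeros at y ∈ {1}
  x = 2: [0↦9, 1↦10, 2↦0, 3↦1, 4↦2, 5↦3, 6↦4, 7↦5, 8↦6, 9↦7, 10↦8]  zeros at y ∈ {2}
  x = 3: [0↦6, 1↦7, 2↦8, 3↦9, 4↦10, 5↦0, 6↦1, 7↦2, 8↦3, 9↦4, 10↦5]  zeros at y ∈ {5}
  x = 4: [0↦1, 1↦2, 2↦3, 3↦4, 4↦5, 5↦6, 6↦7, 7↦8, 8↦9, 9↦10, 10↦0]  zeros at y ∈ {10}
  x = 5: [0↦5, 1↦6, 2↦7, 3↦8, 4↦9, 5↦10, 6↦0, 7↦1, 8↦2, 9↦3, 10↦4]  zeros at y ∈ {6}
  x = 6: [0↦7, 1↦8, 2↦9, 3↦10, 4↦0, 5↦1, 6↦2, 7↦3, 8↦4, 9↦5, 10↦6]  zeros at y ∈ {4}
  x = 7: [0↦7, 1↦8, 2↦9, 3↦10, 4↦0, 5↦1, 6↦2, 7↦3, 8↦4, 9↦5, 10↦6]  zeros at y ∈ {4}
  x = 8: [0↦5, 1↦6, 2↦7, 3↦8, 4↦9, 5↦10, 6↦0, 7↦1, 8↦2, 9↦3, 10↦4]  zeros at y ∈ {6}
  x = 9: [0↦1, 1↦2, 2↦3, 3↦4, 4↦5, 5↦6, 6↦7, 7↦8, 8↦9, 9↦10, 10↦0]  zeros at y ∈ {10}
  x = 10: [0↦6, 1↦7, 2↦8, 3↦9, 4↦10, 5↦0, 6↦1, 7↦2, 8↦3, 9↦4, 10↦5]  zeros at y ∈ {5}
Collecting zeros: affine points = {(0, 2), (1, 1), (2, 2), (3, 5), (4, 10), (5, 6), (6, 4), (7, 4), (8, 6), (9, 10), (10, 5)}.
Total count |C(F_11)_aff| = 11.


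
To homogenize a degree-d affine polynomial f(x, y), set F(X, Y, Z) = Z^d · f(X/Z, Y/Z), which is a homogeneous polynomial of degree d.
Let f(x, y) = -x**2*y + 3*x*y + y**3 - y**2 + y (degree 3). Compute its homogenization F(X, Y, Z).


F(X, Y, Z) = -X**2*Y + 3*X*Y*Z + Y**3 - Y**2*Z + Y*Z**2

deg(f) = 3.
Substitute x = X/Z, y = Y/Z into f, then multiply by Z^3.
  monomial -1·x^2·y^1 ↦ -1·X^2·Y^1·Z^0.
  monomial 3·x^1·y^1 ↦ 3·X^1·Y^1·Z^1.
  monomial 1·x^0·y^3 ↦ 1·X^0·Y^3·Z^0.
  monomial -1·x^0·y^2 ↦ -1·X^0·Y^2·Z^1.
  monomial 1·x^0·y^1 ↦ 1·X^0·Y^1·Z^2.
Collecting: F(X, Y, Z) = -X**2*Y + 3*X*Y*Z + Y**3 - Y**2*Z + Y*Z**2.


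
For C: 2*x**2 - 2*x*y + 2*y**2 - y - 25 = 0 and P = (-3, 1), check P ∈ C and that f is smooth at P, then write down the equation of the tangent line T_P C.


Tangent line at P: -14*x + 9*y - 51 = 0.

Step 1: f(-3, 1) = 0, so P lies on C.
Step 2: partial derivatives
  f_x(x, y) = 4*x - 2*y, f_y(x, y) = -2*x + 4*y - 1.
  f_x(P) = -14, f_y(P) = 9 (gradient nonzero, so P is smooth).
Step 3: tangent line at P: -14·(x − -3) + 9·(y − 1) = 0.
Expanding: -14*x + 9*y - 51 = 0.


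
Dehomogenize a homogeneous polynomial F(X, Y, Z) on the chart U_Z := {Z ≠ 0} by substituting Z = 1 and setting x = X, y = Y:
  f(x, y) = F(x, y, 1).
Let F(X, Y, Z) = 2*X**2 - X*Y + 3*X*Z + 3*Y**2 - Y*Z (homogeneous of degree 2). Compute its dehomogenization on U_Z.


f(x, y) = 2*x**2 - x*y + 3*x + 3*y**2 - y

On U_Z we set Z = 1. Each monomial c·X^i·Y^j·Z^k in F becomes c·x^i·y^j·1^k = c·x^i·y^j.
Substituting Z = 1: F(X, Y, 1) = 2*x**2 - x*y + 3*x + 3*y**2 - y.
Note: deg(f) ≤ deg(F) = 2; strict inequality happens when F is divisible by Z (lost terms).


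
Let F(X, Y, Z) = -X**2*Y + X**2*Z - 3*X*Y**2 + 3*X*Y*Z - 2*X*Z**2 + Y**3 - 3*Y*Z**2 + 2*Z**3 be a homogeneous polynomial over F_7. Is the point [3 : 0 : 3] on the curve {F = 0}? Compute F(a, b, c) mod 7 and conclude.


F(3,0,3) ≡ 6 (mod 7); P is NOT on the curve.

Evaluate F(3, 0, 3) term-by-term (mod 7).
  -X**2*Y ↦ -1·9·0·1 = 0
  X**2*Z ↦ 1·9·1·3 = 27
  -3*X*Y**2 ↦ -3·3·0·1 = 0
  3*X*Y*Z ↦ 3·3·0·3 = 0
  -2*X*Z**2 ↦ -2·3·1·9 = -54
  Y**3 ↦ 1·1·0·1 = 0
  -3*Y*Z**2 ↦ -3·1·0·9 = 0
  2*Z**3 ↦ 2·1·1·27 = 54
Sum: F(3, 0, 3) = (0) + (27) + (0) + (0) + (-54) + (0) + (0) + (54) = 27.
Reducing mod 7: 27 ≡ 6 (mod 7).
Since F(a, b, c) ≡ 6 ≠ 0 (mod 7), P does NOT lie on the curve.


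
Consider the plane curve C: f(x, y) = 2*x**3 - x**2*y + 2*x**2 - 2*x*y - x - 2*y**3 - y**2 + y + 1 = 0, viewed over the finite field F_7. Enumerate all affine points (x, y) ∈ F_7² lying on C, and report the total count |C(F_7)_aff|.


Affine F_7-points: {(1, 6), (2, 5), (3, 0), (3, 3), (4, 2), (5, 1), (6, 2)}; count = 7.

For each of the 49 pairs (x, y) ∈ F_7², evaluate f(x, y) mod 7. Record the zeros.
  x = 0: [0↦1, 1↦6, 2↦4, 3↦4, 4↦1, 5↦4, 6↦1]  zeros at y ∈ ∅
  x = 1: [0↦4, 1↦6, 2↦1, 3↦5, 4↦6, 5↦6, 6↦0]  zeros at y ∈ {6}
  x = 2: [0↦2, 1↦6, 2↦3, 3↦2, 4↦5, 5↦0, 6↦3]  zeros at y ∈ {5}
  x = 3: [0↦0, 1↦4, 2↦1, 3↦0, 4↦3, 5↦5, 6↦1]  zeros at y ∈ {0, 3}
  x = 4: [0↦3, 1↦5, 2↦0, 3↦4, 4↦5, 5↦5, 6↦6]  zeros at y ∈ {2}
  x = 5: [0↦2, 1↦0, 2↦5, 3↦5, 4↦2, 5↦5, 6↦2]  zeros at y ∈ {1}
  x = 6: [0↦2, 1↦1, 2↦0, 3↦1, 4↦6, 5↦3, 6↦1]  zeros at y ∈ {2}
Collecting zeros: affine points = {(1, 6), (2, 5), (3, 0), (3, 3), (4, 2), (5, 1), (6, 2)}.
Total count |C(F_7)_aff| = 7.


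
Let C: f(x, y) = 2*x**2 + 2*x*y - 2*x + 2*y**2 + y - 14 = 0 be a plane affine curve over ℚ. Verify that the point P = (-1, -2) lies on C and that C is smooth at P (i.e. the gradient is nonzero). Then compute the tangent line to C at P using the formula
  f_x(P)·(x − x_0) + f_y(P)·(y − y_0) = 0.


Tangent line at P: -10*x - 9*y - 28 = 0.

Step 1: f(-1, -2) = 0, so P lies on C.
Step 2: partial derivatives
  f_x(x, y) = 4*x + 2*y - 2, f_y(x, y) = 2*x + 4*y + 1.
  f_x(P) = -10, f_y(P) = -9 (gradient nonzero, so P is smooth).
Step 3: tangent line at P: -10·(x − -1) + -9·(y − -2) = 0.
Expanding: -10*x - 9*y - 28 = 0.


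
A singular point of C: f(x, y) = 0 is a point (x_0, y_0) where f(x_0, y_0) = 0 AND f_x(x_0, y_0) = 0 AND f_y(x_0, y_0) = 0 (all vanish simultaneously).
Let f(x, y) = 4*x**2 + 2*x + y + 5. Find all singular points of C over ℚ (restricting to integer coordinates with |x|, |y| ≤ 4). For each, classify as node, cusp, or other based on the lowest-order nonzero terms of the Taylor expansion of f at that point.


No singular points in the scanned grid; C is smooth there.

Compute partial derivatives:
  f_x = 8*x + 2.
  f_y = 1.
f_y = 1 is a nonzero constant, so f_y never vanishes: no point (x, y) can satisfy f = f_x = f_y = 0. In particular no (x, y) ∈ {−4, ..., 4}² is singular; the curve is smooth.


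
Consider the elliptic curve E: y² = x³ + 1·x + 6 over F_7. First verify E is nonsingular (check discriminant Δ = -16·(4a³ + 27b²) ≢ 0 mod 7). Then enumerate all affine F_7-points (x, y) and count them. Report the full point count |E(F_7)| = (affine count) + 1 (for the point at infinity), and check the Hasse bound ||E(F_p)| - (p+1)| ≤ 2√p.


Affine points = {(1, 1), (1, 6), (2, 3), (2, 4), (3, 1), (3, 6), (4, 2), (4, 5), (6, 2), (6, 5)}; affine count = 10; |E(F_7)| = 11.

Discriminant check: Δ ∝ 4a³ + 27b² = 4·1³ + 27·6² = 4·1 + 27·36 ≡ 3 (mod 7). Nonzero ⇒ E is nonsingular.
For each x ∈ F_7, compute rhs = x³ + 1·x + 6 mod 7, then count y ∈ F_7 with y² ≡ rhs.
  x = 0: rhs = 6, matching y values: none (0 points).
  x = 1: rhs = 1, matching y values: 1, 6 (2 points).
  x = 2: rhs = 2, matching y values: 3, 4 (2 points).
  x = 3: rhs = 1, matching y values: 1, 6 (2 points).
  x = 4: rhs = 4, matching y values: 2, 5 (2 points).
  x = 5: rhs = 3, matching y values: none (0 points).
  x = 6: rhs = 4, matching y values: 2, 5 (2 points).
Total affine count: 10.
Full point count |E(F_7)| = 10 + 1 = 11.
Hasse bound: |11 − (7+1)| = |3| = 3 ≤ 2√7 ≈ 5.2915 ✓.


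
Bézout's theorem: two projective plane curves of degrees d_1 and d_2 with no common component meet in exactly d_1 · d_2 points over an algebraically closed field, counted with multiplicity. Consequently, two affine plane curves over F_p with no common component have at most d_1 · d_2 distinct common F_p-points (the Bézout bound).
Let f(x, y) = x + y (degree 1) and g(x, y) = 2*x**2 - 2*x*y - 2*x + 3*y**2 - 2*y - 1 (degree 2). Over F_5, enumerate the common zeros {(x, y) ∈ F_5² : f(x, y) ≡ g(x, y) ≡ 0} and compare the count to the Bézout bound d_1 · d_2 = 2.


Common zeros: ∅; count = 0; Bézout bound = 2.

deg(f) = 1, deg(g) = 2, so Bézout bound = 2.
Scan x ∈ F_5. For each x, list the y ∈ F_5 with f(x, y) ≡ 0 and those with g(x, y) ≡ 0 (mod 5); the common zeros in that column are the intersection.
  x = 0: f ≡ 0 at y ∈ {0}; g ≡ 0 at y ∈ {1, 3}; common: ∅.
  x = 1: f ≡ 0 at y ∈ {4}; g ≡ 0 at y ∈ ∅; common: ∅.
  x = 2: f ≡ 0 at y ∈ {3}; g ≡ 0 at y ∈ {1}; common: ∅.
  x = 3: f ≡ 0 at y ∈ {2}; g ≡ 0 at y ∈ ∅; common: ∅.
  x = 4: f ≡ 0 at y ∈ {1}; g ≡ 0 at y ∈ {2, 3}; common: ∅.
Collecting: common zeros = ∅, so the count is 0.
Comparison with the Bézout bound: 0 ≤ 2 = deg(f)·deg(g), as expected for curves with no common component (the affine F_5-count falls short of the bound because intersections may lie at infinity, over extension fields, or carry multiplicity).


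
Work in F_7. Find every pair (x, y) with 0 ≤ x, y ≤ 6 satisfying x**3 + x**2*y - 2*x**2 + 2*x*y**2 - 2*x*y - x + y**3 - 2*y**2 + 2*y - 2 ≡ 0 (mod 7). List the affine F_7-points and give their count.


Affine F_7-points: {(0, 6), (1, 5), (3, 1), (4, 6), (6, 6)}; count = 5.

For each of the 49 pairs (x, y) ∈ F_7², evaluate f(x, y) mod 7. Record the zeros.
  x = 0: [0↦5, 1↦6, 2↦2, 3↦6, 4↦3, 5↦6, 6↦0]  zeros at y ∈ {6}
  x = 1: [0↦3, 1↦5, 2↦6, 3↦5, 4↦1, 5↦0, 6↦1]  zeros at y ∈ {5}
  x = 2: [0↦3, 1↦1, 2↦2, 3↦5, 4↦2, 5↦6, 6↦2]  zeros at y ∈ ∅
  x = 3: [0↦4, 1↦0, 2↦3, 3↦5, 4↦5, 5↦2, 6↦2]  zeros at y ∈ {1}
  x = 4: [0↦5, 1↦1, 2↦1, 3↦4, 4↦2, 5↦1, 6↦0]  zeros at y ∈ {6}
  x = 5: [0↦5, 1↦3, 2↦2, 3↦1, 4↦6, 5↦2, 6↦2]  zeros at y ∈ ∅
  x = 6: [0↦3, 1↦5, 2↦5, 3↦2, 4↦2, 5↦4, 6↦0]  zeros at y ∈ {6}
Collecting zeros: affine points = {(0, 6), (1, 5), (3, 1), (4, 6), (6, 6)}.
Total count |C(F_7)_aff| = 5.


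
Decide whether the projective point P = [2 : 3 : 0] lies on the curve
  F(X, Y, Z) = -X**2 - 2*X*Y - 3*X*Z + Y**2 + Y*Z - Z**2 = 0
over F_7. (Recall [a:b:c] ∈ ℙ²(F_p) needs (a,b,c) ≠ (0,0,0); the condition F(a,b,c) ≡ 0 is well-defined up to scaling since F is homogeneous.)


F(2,3,0) ≡ 0 (mod 7); P is on the curve.

Evaluate F(2, 3, 0) term-by-term (mod 7).
  -X**2 ↦ -1·4·1·1 = -4
  -2*X*Y ↦ -2·2·3·1 = -12
  -3*X*Z ↦ -3·2·1·0 = 0
  Y**2 ↦ 1·1·9·1 = 9
  Y*Z ↦ 1·1·3·0 = 0
  -Z**2 ↦ -1·1·1·0 = 0
Sum: F(2, 3, 0) = (-4) + (-12) + (0) + (9) + (0) + (0) = -7.
Reducing mod 7: -7 ≡ 0 (mod 7).
Since F(a, b, c) ≡ 0 (mod 7), P lies on the curve.


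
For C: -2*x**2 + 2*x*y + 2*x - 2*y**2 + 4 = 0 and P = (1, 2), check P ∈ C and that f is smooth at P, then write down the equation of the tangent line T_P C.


Tangent line at P: 2*x - 6*y + 10 = 0.

Step 1: f(1, 2) = 0, so P lies on C.
Step 2: partial derivatives
  f_x(x, y) = -4*x + 2*y + 2, f_y(x, y) = 2*x - 4*y.
  f_x(P) = 2, f_y(P) = -6 (gradient nonzero, so P is smooth).
Step 3: tangent line at P: 2·(x − 1) + -6·(y − 2) = 0.
Expanding: 2*x - 6*y + 10 = 0.


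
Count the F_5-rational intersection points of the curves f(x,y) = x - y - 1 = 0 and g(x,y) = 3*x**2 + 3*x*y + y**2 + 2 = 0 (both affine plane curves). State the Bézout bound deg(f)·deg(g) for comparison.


Common zeros: {(1, 0), (4, 3)}; count = 2; Bézout bound = 2.

deg(f) = 1, deg(g) = 2, so Bézout bound = 2.
Scan x ∈ F_5. For each x, list the y ∈ F_5 with f(x, y) ≡ 0 and those with g(x, y) ≡ 0 (mod 5); the common zeros in that column are the intersection.
  x = 0: f ≡ 0 at y ∈ {4}; g ≡ 0 at y ∈ ∅; common: ∅.
  x = 1: f ≡ 0 at y ∈ {0}; g ≡ 0 at y ∈ {0, 2}; common: {0}.
  x = 2: f ≡ 0 at y ∈ {1}; g ≡ 0 at y ∈ {2}; common: ∅.
  x = 3: f ≡ 0 at y ∈ {2}; g ≡ 0 at y ∈ {3}; common: ∅.
  x = 4: f ≡ 0 at y ∈ {3}; g ≡ 0 at y ∈ {0, 3}; common: {3}.
Collecting: common zeros = {(1, 0), (4, 3)}, so the count is 2.
Comparison with the Bézout bound: 2 ≤ 2 = deg(f)·deg(g), as expected for curves with no common component (the bound is attained).


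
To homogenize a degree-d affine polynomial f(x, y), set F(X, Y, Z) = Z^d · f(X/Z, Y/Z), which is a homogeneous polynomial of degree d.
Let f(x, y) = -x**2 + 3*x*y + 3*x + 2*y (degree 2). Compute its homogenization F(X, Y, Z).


F(X, Y, Z) = -X**2 + 3*X*Y + 3*X*Z + 2*Y*Z

deg(f) = 2.
Substitute x = X/Z, y = Y/Z into f, then multiply by Z^2.
  monomial -1·x^2·y^0 ↦ -1·X^2·Y^0·Z^0.
  monomial 3·x^1·y^1 ↦ 3·X^1·Y^1·Z^0.
  monomial 3·x^1·y^0 ↦ 3·X^1·Y^0·Z^1.
  monomial 2·x^0·y^1 ↦ 2·X^0·Y^1·Z^1.
Collecting: F(X, Y, Z) = -X**2 + 3*X*Y + 3*X*Z + 2*Y*Z.


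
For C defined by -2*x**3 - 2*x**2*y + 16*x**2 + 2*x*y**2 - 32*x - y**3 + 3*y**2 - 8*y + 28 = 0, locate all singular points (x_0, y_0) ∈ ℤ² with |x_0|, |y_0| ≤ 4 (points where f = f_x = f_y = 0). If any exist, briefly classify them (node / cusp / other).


Singular points: {(2, 2)}; classification: cusp.

Compute partial derivatives:
  f_x = -6*x**2 - 4*x*y + 32*x + 2*y**2 - 32.
  f_y = -2*x**2 + 4*x*y - 3*y**2 + 6*y - 8.
Scan x_0 ∈ {−4, ..., 4}. For each x_0, f_y(x_0, y) is a polynomial in y; find its integer roots y ∈ {−4, ..., 4}, then test f_x and f at those candidates.
  x = -4: f_y(-4, y) = -3*y**2 - 10*y - 40; no integer root y with |y| ≤ 4.
  x = -3: f_y(-3, y) = -3*y**2 - 6*y - 26; no integer root y with |y| ≤ 4.
  x = -2: f_y(-2, y) = -3*y**2 - 2*y - 16; no integer root y with |y| ≤ 4.
  x = -1: f_y(-1, y) = -3*y**2 + 2*y - 10; no integer root y with |y| ≤ 4.
  x = 0: f_y(0, y) = -3*y**2 + 6*y - 8; no integer root y with |y| ≤ 4.
  x = 1: f_y(1, y) = -3*y**2 + 10*y - 10; no integer root y with |y| ≤ 4.
  x = 2: f_y(2, y) = -3*y**2 + 14*y - 16; vanishes at y ∈ {2}. (2, 2): f_x = 0, f = 0 — SINGULAR.
  x = 3: f_y(3, y) = -3*y**2 + 18*y - 26; no integer root y with |y| ≤ 4.
  x = 4: f_y(4, y) = -3*y**2 + 22*y - 40; vanishes at y ∈ {4}. (4, 4): f_x = -32 ≠ 0.
Only singular point on the grid: (2, 2).
Classify: substitute x = 2 + u, y = 2 + v and expand: f = -2*u**3 - 2*u**2*v + 2*u*v**2 - v**3 + v**2.
No constant or linear terms (consistent with a singular point). Quadratic part: v**2. Cubic part: -2*u**3 - 2*u**2*v + 2*u*v**2 - v**3.
The quadratic part v**2 is a perfect square, so there is a single (double) tangent line v = 0, i.e. y = 2. Restricting the cubic part to that line (v = 0) leaves -2*u**3 ≠ 0, so f is not divisible by v and the branch is v² ≈ 2*u**3 to lowest order — this is a cusp.
Classification: cusp.


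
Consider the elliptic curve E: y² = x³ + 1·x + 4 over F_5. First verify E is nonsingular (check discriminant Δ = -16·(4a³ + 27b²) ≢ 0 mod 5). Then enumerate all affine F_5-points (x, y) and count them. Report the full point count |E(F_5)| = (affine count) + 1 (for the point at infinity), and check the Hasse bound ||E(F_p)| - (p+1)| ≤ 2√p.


Affine points = {(0, 2), (0, 3), (1, 1), (1, 4), (2, 2), (2, 3), (3, 2), (3, 3)}; affine count = 8; |E(F_5)| = 9.

Discriminant check: Δ ∝ 4a³ + 27b² = 4·1³ + 27·4² = 4·1 + 27·16 ≡ 1 (mod 5). Nonzero ⇒ E is nonsingular.
For each x ∈ F_5, compute rhs = x³ + 1·x + 4 mod 5, then count y ∈ F_5 with y² ≡ rhs.
  x = 0: rhs = 4, matching y values: 2, 3 (2 points).
  x = 1: rhs = 1, matching y values: 1, 4 (2 points).
  x = 2: rhs = 4, matching y values: 2, 3 (2 points).
  x = 3: rhs = 4, matching y values: 2, 3 (2 points).
  x = 4: rhs = 2, matching y values: none (0 points).
Total affine count: 8.
Full point count |E(F_5)| = 8 + 1 = 9.
Hasse bound: |9 − (5+1)| = |3| = 3 ≤ 2√5 ≈ 4.4721 ✓.


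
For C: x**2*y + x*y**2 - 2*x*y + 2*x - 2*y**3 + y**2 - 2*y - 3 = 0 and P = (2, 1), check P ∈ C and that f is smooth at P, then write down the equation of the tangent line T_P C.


Tangent line at P: 5*x - 2*y - 8 = 0.

Step 1: f(2, 1) = 0, so P lies on C.
Step 2: partial derivatives
  f_x(x, y) = 2*x*y + y**2 - 2*y + 2, f_y(x, y) = x**2 + 2*x*y - 2*x - 6*y**2 + 2*y - 2.
  f_x(P) = 5, f_y(P) = -2 (gradient nonzero, so P is smooth).
Step 3: tangent line at P: 5·(x − 2) + -2·(y − 1) = 0.
Expanding: 5*x - 2*y - 8 = 0.


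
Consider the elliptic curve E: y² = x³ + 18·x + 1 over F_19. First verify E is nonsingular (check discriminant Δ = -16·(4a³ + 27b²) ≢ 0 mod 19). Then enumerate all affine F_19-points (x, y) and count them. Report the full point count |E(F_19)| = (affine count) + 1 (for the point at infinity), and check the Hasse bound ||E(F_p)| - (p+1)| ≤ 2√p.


Affine points = {(0, 1), (0, 18), (1, 1), (1, 18), (2, 8), (2, 11), (3, 5), (3, 14), (4, 2), (4, 17), (5, 8), (5, 11), (8, 7), (8, 12), (12, 8), (12, 11), (13, 0), (15, 6), (15, 13), (18, 1), (18, 18)}; affine count = 21; |E(F_19)| = 22.

Discriminant check: Δ ∝ 4a³ + 27b² = 4·18³ + 27·1² = 4·5832 + 27·1 ≡ 4 (mod 19). Nonzero ⇒ E is nonsingular.
For each x ∈ F_19, compute rhs = x³ + 18·x + 1 mod 19, then count y ∈ F_19 with y² ≡ rhs.
  x = 0: rhs = 1, matching y values: 1, 18 (2 points).
  x = 1: rhs = 1, matching y values: 1, 18 (2 points).
  x = 2: rhs = 7, matching y values: 8, 11 (2 points).
  x = 3: rhs = 6, matching y values: 5, 14 (2 points).
  x = 4: rhs = 4, matching y values: 2, 17 (2 points).
  x = 5: rhs = 7, matching y values: 8, 11 (2 points).
  x = 6: rhs = 2, matching y values: none (0 points).
  x = 7: rhs = 14, matching y values: none (0 points).
  x = 8: rhs = 11, matching y values: 7, 12 (2 points).
  x = 9: rhs = 18, matching y values: none (0 points).
  x = 10: rhs = 3, matching y values: none (0 points).
  x = 11: rhs = 10, matching y values: none (0 points).
  x = 12: rhs = 7, matching y values: 8, 11 (2 points).
  x = 13: rhs = 0, matching y values: 0 (1 points).
  x = 14: rhs = 14, matching y values: none (0 points).
  x = 15: rhs = 17, matching y values: 6, 13 (2 points).
  x = 16: rhs = 15, matching y values: none (0 points).
  x = 17: rhs = 14, matching y values: none (0 points).
  x = 18: rhs = 1, matching y values: 1, 18 (2 points).
Total affine count: 21.
Full point count |E(F_19)| = 21 + 1 = 22.
Hasse bound: |22 − (19+1)| = |2| = 2 ≤ 2√19 ≈ 8.7178 ✓.


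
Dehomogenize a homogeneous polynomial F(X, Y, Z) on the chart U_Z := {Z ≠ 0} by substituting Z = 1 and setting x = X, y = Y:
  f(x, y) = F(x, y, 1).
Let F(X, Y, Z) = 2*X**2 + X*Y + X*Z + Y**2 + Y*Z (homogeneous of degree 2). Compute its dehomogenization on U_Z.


f(x, y) = 2*x**2 + x*y + x + y**2 + y

On U_Z we set Z = 1. Each monomial c·X^i·Y^j·Z^k in F becomes c·x^i·y^j·1^k = c·x^i·y^j.
Substituting Z = 1: F(X, Y, 1) = 2*x**2 + x*y + x + y**2 + y.
Note: deg(f) ≤ deg(F) = 2; strict inequality happens when F is divisible by Z (lost terms).


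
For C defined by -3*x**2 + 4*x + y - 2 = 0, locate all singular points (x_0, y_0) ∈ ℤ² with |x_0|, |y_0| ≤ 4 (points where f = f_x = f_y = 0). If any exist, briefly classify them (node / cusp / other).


No singular points in the scanned grid; C is smooth there.

Compute partial derivatives:
  f_x = 4 - 6*x.
  f_y = 1.
f_y = 1 is a nonzero constant, so f_y never vanishes: no point (x, y) can satisfy f = f_x = f_y = 0. In particular no (x, y) ∈ {−4, ..., 4}² is singular; the curve is smooth.


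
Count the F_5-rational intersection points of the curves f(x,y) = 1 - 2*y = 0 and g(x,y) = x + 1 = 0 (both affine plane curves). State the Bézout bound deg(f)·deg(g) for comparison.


Common zeros: {(4, 3)}; count = 1; Bézout bound = 1.

deg(f) = 1, deg(g) = 1, so Bézout bound = 1.
Scan x ∈ F_5. For each x, list the y ∈ F_5 with f(x, y) ≡ 0 and those with g(x, y) ≡ 0 (mod 5); the common zeros in that column are the intersection.
  x = 0: f ≡ 0 at y ∈ {3}; g ≡ 0 at y ∈ ∅; common: ∅.
  x = 1: f ≡ 0 at y ∈ {3}; g ≡ 0 at y ∈ ∅; common: ∅.
  x = 2: f ≡ 0 at y ∈ {3}; g ≡ 0 at y ∈ ∅; common: ∅.
  x = 3: f ≡ 0 at y ∈ {3}; g ≡ 0 at y ∈ ∅; common: ∅.
  x = 4: f ≡ 0 at y ∈ {3}; g ≡ 0 at y ∈ {0, 1, 2, 3, 4}; common: {3}.
Collecting: common zeros = {(4, 3)}, so the count is 1.
Comparison with the Bézout bound: 1 ≤ 1 = deg(f)·deg(g), as expected for curves with no common component (the bound is attained).


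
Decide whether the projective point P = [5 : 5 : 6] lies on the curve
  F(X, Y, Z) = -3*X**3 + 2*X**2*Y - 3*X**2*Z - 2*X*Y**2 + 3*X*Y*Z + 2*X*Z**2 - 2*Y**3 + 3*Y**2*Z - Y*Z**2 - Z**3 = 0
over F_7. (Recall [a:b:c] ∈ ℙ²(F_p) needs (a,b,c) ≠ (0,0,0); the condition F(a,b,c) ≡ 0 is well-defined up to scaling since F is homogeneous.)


F(5,5,6) ≡ 6 (mod 7); P is NOT on the curve.

Evaluate F(5, 5, 6) term-by-term (mod 7).
  -3*X**3 ↦ -3·125·1·1 = -375
  2*X**2*Y ↦ 2·25·5·1 = 250
  -3*X**2*Z ↦ -3·25·1·6 = -450
  -2*X*Y**2 ↦ -2·5·25·1 = -250
  3*X*Y*Z ↦ 3·5·5·6 = 450
  2*X*Z**2 ↦ 2·5·1·36 = 360
  -2*Y**3 ↦ -2·1·125·1 = -250
  3*Y**2*Z ↦ 3·1·25·6 = 450
  -Y*Z**2 ↦ -1·1·5·36 = -180
  -Z**3 ↦ -1·1·1·216 = -216
Sum: F(5, 5, 6) = (-375) + (250) + (-450) + (-250) + (450) + (360) + (-250) + (450) + (-180) + (-216) = -211.
Reducing mod 7: -211 ≡ 6 (mod 7).
Since F(a, b, c) ≡ 6 ≠ 0 (mod 7), P does NOT lie on the curve.


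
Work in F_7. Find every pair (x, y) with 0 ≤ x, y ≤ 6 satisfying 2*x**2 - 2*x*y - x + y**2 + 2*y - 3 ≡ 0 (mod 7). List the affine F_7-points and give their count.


Affine F_7-points: {(0, 1), (0, 4), (1, 3), (1, 4), (5, 0), (5, 1), (6, 0), (6, 3)}; count = 8.

For each of the 49 pairs (x, y) ∈ F_7², evaluate f(x, y) mod 7. Record the zeros.
  x = 0: [0↦4, 1↦0, 2↦5, 3↦5, 4↦0, 5↦4, 6↦3]  zeros at y ∈ {1, 4}
  x = 1: [0↦5, 1↦6, 2↦2, 3↦0, 4↦0, 5↦2, 6↦6]  zeros at y ∈ {3, 4}
  x = 2: [0↦3, 1↦2, 2↦3, 3↦6, 4↦4, 5↦4, 6↦6]  zeros at y ∈ ∅
  x = 3: [0↦5, 1↦2, 2↦1, 3↦2, 4↦5, 5↦3, 6↦3]  zeros at y ∈ ∅
  x = 4: [0↦4, 1↦6, 2↦3, 3↦2, 4↦3, 5↦6, 6↦4]  zeros at y ∈ ∅
  x = 5: [0↦0, 1↦0, 2↦2, 3↦6, 4↦5, 5↦6, 6↦2]  zeros at y ∈ {0, 1}
  x = 6: [0↦0, 1↦5, 2↦5, 3↦0, 4↦4, 5↦3, 6↦4]  zeros at y ∈ {0, 3}
Collecting zeros: affine points = {(0, 1), (0, 4), (1, 3), (1, 4), (5, 0), (5, 1), (6, 0), (6, 3)}.
Total count |C(F_7)_aff| = 8.


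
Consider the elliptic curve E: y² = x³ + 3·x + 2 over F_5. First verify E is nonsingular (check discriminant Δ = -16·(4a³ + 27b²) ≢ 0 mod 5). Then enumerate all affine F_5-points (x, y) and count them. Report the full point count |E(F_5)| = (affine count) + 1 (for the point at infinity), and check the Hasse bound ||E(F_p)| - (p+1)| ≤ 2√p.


Affine points = {(1, 1), (1, 4), (2, 1), (2, 4)}; affine count = 4; |E(F_5)| = 5.

Discriminant check: Δ ∝ 4a³ + 27b² = 4·3³ + 27·2² = 4·27 + 27·4 ≡ 1 (mod 5). Nonzero ⇒ E is nonsingular.
For each x ∈ F_5, compute rhs = x³ + 3·x + 2 mod 5, then count y ∈ F_5 with y² ≡ rhs.
  x = 0: rhs = 2, matching y values: none (0 points).
  x = 1: rhs = 1, matching y values: 1, 4 (2 points).
  x = 2: rhs = 1, matching y values: 1, 4 (2 points).
  x = 3: rhs = 3, matching y values: none (0 points).
  x = 4: rhs = 3, matching y values: none (0 points).
Total affine count: 4.
Full point count |E(F_5)| = 4 + 1 = 5.
Hasse bound: |5 − (5+1)| = |-1| = 1 ≤ 2√5 ≈ 4.4721 ✓.


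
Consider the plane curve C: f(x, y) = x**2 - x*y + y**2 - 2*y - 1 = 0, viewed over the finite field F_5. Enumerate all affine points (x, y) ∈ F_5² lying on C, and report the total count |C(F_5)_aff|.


Affine F_5-points: {(1, 0), (1, 3), (2, 1), (2, 3), (4, 0), (4, 1)}; count = 6.

For each of the 25 pairs (x, y) ∈ F_5², evaluate f(x, y) mod 5. Record the zeros.
  x = 0: [0↦4, 1↦3, 2↦4, 3↦2, 4↦2]  zeros at y ∈ ∅
  x = 1: [0↦0, 1↦3, 2↦3, 3↦0, 4↦4]  zeros at y ∈ {0, 3}
  x = 2: [0↦3, 1↦0, 2↦4, 3↦0, 4↦3]  zeros at y ∈ {1, 3}
  x = 3: [0↦3, 1↦4, 2↦2, 3↦2, 4↦4]  zeros at y ∈ ∅
  x = 4: [0↦0, 1↦0, 2↦2, 3↦1, 4↦2]  zeros at y ∈ {0, 1}
Collecting zeros: affine points = {(1, 0), (1, 3), (2, 1), (2, 3), (4, 0), (4, 1)}.
Total count |C(F_5)_aff| = 6.


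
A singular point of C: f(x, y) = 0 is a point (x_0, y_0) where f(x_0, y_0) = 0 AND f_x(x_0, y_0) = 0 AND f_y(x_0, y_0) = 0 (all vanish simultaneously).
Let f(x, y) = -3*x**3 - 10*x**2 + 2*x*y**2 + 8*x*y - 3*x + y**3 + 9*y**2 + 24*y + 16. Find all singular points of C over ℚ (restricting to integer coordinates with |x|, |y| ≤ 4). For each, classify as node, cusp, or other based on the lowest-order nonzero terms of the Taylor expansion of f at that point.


Singular points: {(-1, -2)}; classification: node.

Compute partial derivatives:
  f_x = -9*x**2 - 20*x + 2*y**2 + 8*y - 3.
  f_y = 4*x*y + 8*x + 3*y**2 + 18*y + 24.
Scan x_0 ∈ {−4, ..., 4}. For each x_0, f_y(x_0, y) is a polynomial in y; find its integer roots y ∈ {−4, ..., 4}, then test f_x and f at those candidates.
  x = -4: f_y(-4, y) = 3*y**2 + 2*y - 8; vanishes at y ∈ {-2}. (-4, -2): f_x = -75 ≠ 0.
  x = -3: f_y(-3, y) = 3*y**2 + 6*y; vanishes at y ∈ {-2, 0}. (-3, -2): f_x = -32 ≠ 0; (-3, 0): f_x = -24 ≠ 0.
  x = -2: f_y(-2, y) = 3*y**2 + 10*y + 8; vanishes at y ∈ {-2}. (-2, -2): f_x = -7 ≠ 0.
  x = -1: f_y(-1, y) = 3*y**2 + 14*y + 16; vanishes at y ∈ {-2}. (-1, -2): f_x = 0, f = 0 — SINGULAR.
  x = 0: f_y(0, y) = 3*y**2 + 18*y + 24; vanishes at y ∈ {-4, -2}. (0, -4): f_x = -3 ≠ 0; (0, -2): f_x = -11 ≠ 0.
  x = 1: f_y(1, y) = 3*y**2 + 22*y + 32; vanishes at y ∈ {-2}. (1, -2): f_x = -40 ≠ 0.
  x = 2: f_y(2, y) = 3*y**2 + 26*y + 40; vanishes at y ∈ {-2}. (2, -2): f_x = -87 ≠ 0.
  x = 3: f_y(3, y) = 3*y**2 + 30*y + 48; vanishes at y ∈ {-2}. (3, -2): f_x = -152 ≠ 0.
  x = 4: f_y(4, y) = 3*y**2 + 34*y + 56; vanishes at y ∈ {-2}. (4, -2): f_x = -235 ≠ 0.
Only singular point on the grid: (-1, -2).
Classify: substitute x = -1 + u, y = -2 + v and expand: f = -3*u**3 - u**2 + 2*u*v**2 + v**3 + v**2.
No constant or linear terms (consistent with a singular point). Quadratic part: -u**2 + v**2. Cubic part: -3*u**3 + 2*u*v**2 + v**3.
The quadratic part v**2 - u**2 = (v − u)(v + u) splits into two distinct linear factors, so there are two distinct tangent lines y − -2 = ±(x − -1) — this is a node (ordinary double point).
Classification: node.
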